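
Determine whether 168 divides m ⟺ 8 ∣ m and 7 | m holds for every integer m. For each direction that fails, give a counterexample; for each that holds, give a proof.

Converse. This fails: take m = 56. Both 8 ∣ 56 and 7 ∣ 56, yet 56 is not a multiple of 168 (since 56 = 0·168 + 56), so 168 ∤ 56.

Forward direction. If 168 ∣ m, write m = 168q. Since 168 = 21·8, m = 8·(21q), so 8 ∣ m; and since 168 = 24·7, m = 7·(24q), so 7 ∣ m.

(⇒) holds; (⇐) fails.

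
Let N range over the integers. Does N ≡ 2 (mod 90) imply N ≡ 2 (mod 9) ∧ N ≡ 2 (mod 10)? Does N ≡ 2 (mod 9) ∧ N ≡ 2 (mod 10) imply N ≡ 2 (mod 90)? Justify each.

Converse. If N ≡ 2 (mod 9) and N ≡ 2 (mod 10), then by the Chinese remainder theorem N ≡ 2 (mod 90). This is exactly N ≡ 2 (mod 90).

Forward direction. Suppose N ≡ 2 (mod 90); write N = 90j + 2. Since 9 ∣ 90, reducing mod 9 gives N ≡ 2 (mod 9); since 10 ∣ 90, reducing mod 10 gives N ≡ 2 (mod 10).

The biconditional holds.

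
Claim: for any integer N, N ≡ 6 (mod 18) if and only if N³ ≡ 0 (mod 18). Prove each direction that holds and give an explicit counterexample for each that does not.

Only the forward implication holds.

[⇒] Suppose N ≡ 6 (mod 18). Write N = 18j + 6. Then (18j + 6)³ = 5832j³ + 5832j² + 1944j + 216 = 18(324j³ + 324j² + 108j + 12) + 0, so N³ ≡ 0 (mod 18).

[⇐] This fails: take N = 0. Then 0³ = 0 ≡ 0 (mod 18), yet 0 ≡ 0 (mod 18), not 6.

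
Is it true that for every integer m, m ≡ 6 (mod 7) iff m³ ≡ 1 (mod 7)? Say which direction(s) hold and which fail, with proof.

(⇒) This fails: take m = 6. Then 6 ≡ 6 (mod 7), but 6³ = 216 ≡ 6 (mod 7), not 1.

(⇐) This fails: take m = 1. Then 1³ = 1 ≡ 1 (mod 7), yet 1 ≡ 1 (mod 7), not 6.

Neither implication holds.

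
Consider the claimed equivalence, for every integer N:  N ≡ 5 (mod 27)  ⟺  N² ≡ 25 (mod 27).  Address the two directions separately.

Only the forward direction holds.

[⇒] Suppose N ≡ 5 (mod 27). Write N = 27j + 5. Then (27j + 5)² = 729j² + 270j + 25 = 27(27j² + 10j) + 25, so N² ≡ 25 (mod 27).

[⇐] This fails: take N = 22. Then 22² = 484 ≡ 25 (mod 27), yet 22 ≡ 22 (mod 27), not 5.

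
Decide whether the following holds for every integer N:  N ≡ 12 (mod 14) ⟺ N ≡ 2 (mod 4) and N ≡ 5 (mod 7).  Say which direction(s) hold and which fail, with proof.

Only the converse holds.

(←) If N ≡ 2 (mod 4) and N ≡ 5 (mod 7), then by the Chinese remainder theorem N ≡ 26 (mod 28). Since 26 ≡ 12 (mod 14) and 14 ∣ 28, we get N ≡ 12 (mod 14).

(→) This fails: N = 12 gives 12 ≡ 12 (mod 14) but 12 ≡ 0 (mod 4), so the conjunction on the right does not hold.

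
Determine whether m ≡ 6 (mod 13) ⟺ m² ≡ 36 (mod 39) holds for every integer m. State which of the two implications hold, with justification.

(⟹) This fails: take m = 19. Then 19 ≡ 6 (mod 13), but 19² = 361 ≡ 10 (mod 39), not 36.

(⟸) This fails: take m = 33. Then 33² = 1089 ≡ 36 (mod 39), yet 33 ≡ 7 (mod 13), not 6.

(⇒) fails and (⇐) fails.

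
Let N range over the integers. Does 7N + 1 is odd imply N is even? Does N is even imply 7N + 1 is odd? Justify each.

Both directions hold.

Forward direction. Suppose 7N + 1 is odd. Since 7 is odd, 7N and N have the same parity, so 7N + 1 ≡ N + 1 (mod 2). As 1 is odd, 7N + 1 is odd exactly when N is even. Thus N is even.

Converse. Suppose N is even; write N = 2j. Then 7N + 1 = 7·(2j) + 1 = 2·7j + 1, which is odd.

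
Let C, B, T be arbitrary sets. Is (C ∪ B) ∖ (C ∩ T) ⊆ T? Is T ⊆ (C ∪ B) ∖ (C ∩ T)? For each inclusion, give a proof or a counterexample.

(⊆) This inclusion fails. Take C = {1}, B = ∅, T = ∅; then 1 ∈ (C ∪ B) ∖ (C ∩ T) but 1 ∉ T.

(⊇) This inclusion fails. Take C = ∅, B = ∅, T = {1}; then 1 ∈ T but 1 ∉ (C ∪ B) ∖ (C ∩ T).

(⊆) fails and (⊇) fails.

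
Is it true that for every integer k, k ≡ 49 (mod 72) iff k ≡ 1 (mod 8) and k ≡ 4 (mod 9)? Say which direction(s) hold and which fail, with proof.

Both directions hold; the statement is true.

Forward direction. Suppose k ≡ 49 (mod 72); write k = 72j + 49. Since 8 ∣ 72, reducing mod 8 gives k ≡ 49 ≡ 1 (mod 8); since 9 ∣ 72, reducing mod 9 gives k ≡ 49 ≡ 4 (mod 9).

Converse. If k ≡ 1 (mod 8) and k ≡ 4 (mod 9), then by the Chinese remainder theorem k ≡ 49 (mod 72). This is exactly k ≡ 49 (mod 72).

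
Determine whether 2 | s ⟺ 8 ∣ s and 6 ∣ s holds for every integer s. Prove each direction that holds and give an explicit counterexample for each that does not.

Forward direction. This fails: take s = 2. Certainly 2 ∣ 2, but 8 ∤ 2.

Converse. Suppose 8 ∣ s and 6 ∣ s. Any common multiple of 8 and 6 is a multiple of their lcm; here lcm(8, 6) = 8·6/gcd(8, 6) = 48/2 = 24, so 24 ∣ s. Since 2 ∣ 24, it follows that 2 ∣ s.

The forward direction fails; the converse holds.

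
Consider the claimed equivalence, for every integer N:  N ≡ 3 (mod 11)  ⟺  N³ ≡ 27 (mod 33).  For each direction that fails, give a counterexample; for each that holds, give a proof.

Converse. The residues r modulo 33 with r³ ≡ 27 (mod 33) are exactly {3}, and each is ≡ 3 (mod 11).

Forward direction. This fails: take N = 14. Then 14 ≡ 3 (mod 11), but 14³ = 2744 ≡ 5 (mod 33), not 27.

(⇒) fails; (⇐) holds.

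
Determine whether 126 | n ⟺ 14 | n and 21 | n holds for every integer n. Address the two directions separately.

Only the forward direction holds.

(⇒) If 126 ∣ n, write n = 126q. Since 126 = 9·14, n = 14·(9q), so 14 ∣ n; and since 126 = 6·21, n = 21·(6q), so 21 ∣ n.

(⇐) This fails: take n = 42. Both 14 ∣ 42 and 21 ∣ 42, yet 42 is not a multiple of 126 (since 42 = 0·126 + 42), so 126 ∤ 42.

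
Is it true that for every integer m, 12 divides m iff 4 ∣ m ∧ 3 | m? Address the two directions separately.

Both directions hold.

[⇐] Suppose 4 ∣ m and 3 ∣ m. Any common multiple of 4 and 3 is a multiple of their lcm; here gcd(4, 3) = 1, so lcm(4, 3) = 4·3 = 12, so 12 ∣ m.

[⇒] If 12 ∣ m, write m = 12q. Since 12 = 3·4, m = 4·(3q), so 4 ∣ m; and since 12 = 4·3, m = 3·(4q), so 3 ∣ m.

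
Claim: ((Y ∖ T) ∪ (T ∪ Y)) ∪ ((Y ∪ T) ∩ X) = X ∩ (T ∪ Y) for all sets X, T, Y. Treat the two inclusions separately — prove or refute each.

The sets are not equal: only the reverse inclusion holds.

(⟹) This inclusion fails. Take X = ∅, T = {1}, Y = ∅; then 1 ∈ ((Y ∖ T) ∪ (T ∪ Y)) ∪ ((Y ∪ T) ∩ X) but 1 ∉ X ∩ (T ∪ Y).

(⟸) Let x ∈ X ∩ (T ∪ Y). Then either x ∈ X ∩ T and x ∉ Y; or x ∈ X ∩ Y and x ∉ T; or x ∈ X ∩ T ∩ Y. In each case x ∈ ((Y ∖ T) ∪ (T ∪ Y)) ∪ ((Y ∪ T) ∩ X), so X ∩ (T ∪ Y) ⊆ ((Y ∖ T) ∪ (T ∪ Y)) ∪ ((Y ∪ T) ∩ X).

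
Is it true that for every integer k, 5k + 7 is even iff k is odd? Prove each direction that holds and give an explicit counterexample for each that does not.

[⇒] Suppose 5k + 7 is even. Since 5 is odd, 5k and k have the same parity, so 5k + 7 ≡ k + 7 (mod 2). As 7 is odd, 5k + 7 is even exactly when k is odd. Thus k is odd.

[⇐] Conversely, suppose k is odd; write k = 2j + 1. Then 5k + 7 = 5·(2j + 1) + 7 = 2·5j + 12, which is even.

The biconditional holds.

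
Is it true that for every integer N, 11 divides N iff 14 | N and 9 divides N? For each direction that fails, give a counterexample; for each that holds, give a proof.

Neither direction holds.

(→) This fails: take N = 11. Certainly 11 ∣ 11, but 14 ∤ 11.

(←) This fails: take N = 126. Both 14 ∣ 126 and 9 ∣ 126, yet 126 is not a multiple of 11 (since 126 = 11·11 + 5), so 11 ∤ 126.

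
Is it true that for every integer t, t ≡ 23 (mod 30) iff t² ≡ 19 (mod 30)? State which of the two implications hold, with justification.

(⇒) holds; (⇐) fails.

Forward direction. Suppose t ≡ 23 (mod 30). Write t = 30j + 23. Then (30j + 23)² = 900j² + 1380j + 529 = 30(30j² + 46j + 17) + 19, so t² ≡ 19 (mod 30).

Converse. This fails: take t = 7. Then 7² = 49 ≡ 19 (mod 30), yet 7 ≡ 7 (mod 30), not 23.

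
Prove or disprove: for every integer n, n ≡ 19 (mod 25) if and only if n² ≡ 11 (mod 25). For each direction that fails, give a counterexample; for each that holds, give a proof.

Forward direction. Suppose n ≡ 19 (mod 25). Write n = 25j + 19. Then (25j + 19)² = 625j² + 950j + 361 = 25(25j² + 38j + 14) + 11, so n² ≡ 11 (mod 25).

Converse. This fails: take n = 6. Then 6² = 36 ≡ 11 (mod 25), yet 6 ≡ 6 (mod 25), not 19.

(⇒) holds; (⇐) fails.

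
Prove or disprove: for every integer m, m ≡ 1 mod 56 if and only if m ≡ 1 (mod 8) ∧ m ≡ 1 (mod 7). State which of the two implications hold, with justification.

(⇒) Suppose m ≡ 1 (mod 56); write m = 56j + 1. Since 8 ∣ 56, reducing mod 8 gives m ≡ 1 (mod 8); since 7 ∣ 56, reducing mod 7 gives m ≡ 1 (mod 7).

(⇐) Conversely, if m ≡ 1 (mod 8) and m ≡ 1 (mod 7), then by the Chinese remainder theorem m ≡ 1 (mod 56). This is exactly m ≡ 1 (mod 56).

Both directions hold; the statement is true.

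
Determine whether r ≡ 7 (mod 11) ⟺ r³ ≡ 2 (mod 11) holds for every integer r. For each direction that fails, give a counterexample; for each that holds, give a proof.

Equivalent; both directions hold.

[⇒] Suppose r ≡ 7 (mod 11). Write r = 11j + 7. Then (11j + 7)³ = 1331j³ + 2541j² + 1617j + 343 = 11(121j³ + 231j² + 147j + 31) + 2, so r³ ≡ 2 (mod 11).

[⇐] For the converse, argue contrapositively. If r ≢ 7 (mod 11), then r is congruent to one of 0, 1, 2, 3, 4, 5, 6, 8, 9, 10 modulo 11, and these give r³ ≡ 0, 1, 8, 5, 9, 4, 7, 6, 3, 10 respectively — never 2.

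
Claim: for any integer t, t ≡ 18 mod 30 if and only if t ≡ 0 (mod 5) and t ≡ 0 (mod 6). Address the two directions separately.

Both directions fail.

Forward direction. This fails: t = 18 gives 18 ≡ 18 (mod 30) but 18 ≡ 3 (mod 5), so the conjunction on the right does not hold.

Converse. This fails: t = 0 satisfies both congruences on the right (0 ≡ 0 mod 5 and 0 ≡ 0 mod 6) yet 0 ≡ 0 (mod 30), not 18.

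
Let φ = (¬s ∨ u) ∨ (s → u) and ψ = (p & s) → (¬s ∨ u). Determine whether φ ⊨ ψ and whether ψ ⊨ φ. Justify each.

The forward direction holds; the converse fails.

Forward direction. Assume the antecedent. If u is true, (p & s) → (¬s ∨ u) reduces to true regardless of the other variables. If u is false, the antecedent forces (p = F, u = F, s = F) or (p = T, u = F, s = F), and (p & s) → (¬s ∨ u) holds there. Either way (p & s) → (¬s ∨ u) holds.

Converse. This fails. Under p = F, u = F, s = T, the left side is false but the right side is true.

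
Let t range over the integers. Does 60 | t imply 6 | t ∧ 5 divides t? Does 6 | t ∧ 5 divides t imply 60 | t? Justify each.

Only the forward implication holds.

(⇒) If 60 ∣ t, write t = 60q. Since 60 = 10·6, t = 6·(10q), so 6 ∣ t; and since 60 = 12·5, t = 5·(12q), so 5 ∣ t.

(⇐) This fails: take t = 30. Both 6 ∣ 30 and 5 ∣ 30, yet 30 is not a multiple of 60 (since 30 = 0·60 + 30), so 60 ∤ 30.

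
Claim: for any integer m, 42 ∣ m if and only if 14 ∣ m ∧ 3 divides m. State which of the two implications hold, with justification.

Both directions hold; the statement is true.

(⟹) If 42 ∣ m, write m = 42q. Since 42 = 3·14, m = 14·(3q), so 14 ∣ m; and since 42 = 14·3, m = 3·(14q), so 3 ∣ m.

(⟸) Suppose 14 ∣ m and 3 ∣ m. Any common multiple of 14 and 3 is a multiple of their lcm; here gcd(14, 3) = 1, so lcm(14, 3) = 14·3 = 42, so 42 ∣ m.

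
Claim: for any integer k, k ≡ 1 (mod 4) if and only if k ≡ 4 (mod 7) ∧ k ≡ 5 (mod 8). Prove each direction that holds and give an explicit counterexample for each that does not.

Only the reverse direction holds.

[⇐] If k ≡ 4 (mod 7) and k ≡ 5 (mod 8), then by the Chinese remainder theorem k ≡ 53 (mod 56). Since 53 ≡ 1 (mod 4) and 4 ∣ 56, we get k ≡ 1 (mod 4).

[⇒] This fails: k = 1 gives 1 ≡ 1 (mod 4) but 1 ≡ 1 (mod 7), so the conjunction on the right does not hold.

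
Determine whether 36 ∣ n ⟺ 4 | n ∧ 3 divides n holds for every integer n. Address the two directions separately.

Not equivalent: only (⇒) holds.

(⟹) If 36 ∣ n, write n = 36q. Since 36 = 9·4, n = 4·(9q), so 4 ∣ n; and since 36 = 12·3, n = 3·(12q), so 3 ∣ n.

(⟸) This fails: take n = 12. Both 4 ∣ 12 and 3 ∣ 12, yet 12 is not a multiple of 36 (since 12 = 0·36 + 12), so 36 ∤ 12.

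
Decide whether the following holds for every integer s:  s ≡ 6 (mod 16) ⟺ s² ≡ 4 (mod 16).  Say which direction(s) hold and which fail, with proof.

Not equivalent: only (⇒) holds.

(⟹) Suppose s ≡ 6 (mod 16). Write s = 16j + 6. Then (16j + 6)² = 256j² + 192j + 36 = 16(16j² + 12j + 2) + 4, so s² ≡ 4 (mod 16).

(⟸) This fails: take s = 2. Then 2² = 4 ≡ 4 (mod 16), yet 2 ≡ 2 (mod 16), not 6.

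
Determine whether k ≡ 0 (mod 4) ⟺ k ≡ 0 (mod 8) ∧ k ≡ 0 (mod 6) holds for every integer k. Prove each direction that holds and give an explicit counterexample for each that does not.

[⇒] This fails: k = 4 gives 4 ≡ 0 (mod 4) but 4 ≡ 4 (mod 8), so the conjunction on the right does not hold.

[⇐] Conversely, if k ≡ 0 (mod 8) and k ≡ 0 (mod 6), then by the Chinese remainder theorem k ≡ 0 (mod 24). Since 0 ≡ 0 (mod 4) and 4 ∣ 24, we get k ≡ 0 (mod 4).

(⇒) fails; (⇐) holds.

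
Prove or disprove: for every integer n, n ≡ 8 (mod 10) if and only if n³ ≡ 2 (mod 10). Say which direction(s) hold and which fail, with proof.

Both directions hold; the statement is true.

(⟹) Suppose n ≡ 8 (mod 10). Write n = 10j + 8. Then (10j + 8)³ = 1000j³ + 2400j² + 1920j + 512 = 10(100j³ + 240j² + 192j + 51) + 2, so n³ ≡ 2 (mod 10).

(⟸) For the converse, argue contrapositively. If n ≢ 8 (mod 10), then n is congruent to one of 0, 1, 2, 3, 4, 5, 6, 7, 9 modulo 10, and these give n³ ≡ 0, 1, 8, 7, 4, 5, 6, 3, 9 respectively — never 2.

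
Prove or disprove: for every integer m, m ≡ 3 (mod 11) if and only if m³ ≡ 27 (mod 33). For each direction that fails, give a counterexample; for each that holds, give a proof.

Forward direction. This fails: take m = 14. Then 14 ≡ 3 (mod 11), but 14³ = 2744 ≡ 5 (mod 33), not 27.

Converse. The residues r modulo 33 with r³ ≡ 27 (mod 33) are exactly {3}, and each is ≡ 3 (mod 11).

The forward direction fails; the converse holds.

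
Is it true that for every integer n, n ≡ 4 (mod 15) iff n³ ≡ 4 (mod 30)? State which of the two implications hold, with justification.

The forward direction fails; the converse holds.

(⟹) This fails: take n = 19. Then 19 ≡ 4 (mod 15), but 19³ = 6859 ≡ 19 (mod 30), not 4.

(⟸) Conversely, the residues r modulo 30 with r³ ≡ 4 (mod 30) are exactly {4}, and each is ≡ 4 (mod 15).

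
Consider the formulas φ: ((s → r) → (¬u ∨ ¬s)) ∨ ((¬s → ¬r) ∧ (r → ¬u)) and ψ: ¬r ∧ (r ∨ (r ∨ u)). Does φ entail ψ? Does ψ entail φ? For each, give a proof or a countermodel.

The forward direction fails; the converse holds.

Forward direction. This fails. Under s = F, r = F, u = F, the left side is true but the right side is false.

Converse. Assume the antecedent. If s is true, the antecedent forces (s = T, r = F, u = T), and the consequent holds there. If s is false, the consequent reduces to true regardless of the other variables. Either way the consequent holds.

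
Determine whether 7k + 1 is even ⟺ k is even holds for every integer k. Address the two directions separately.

Both directions fail.

(→) This fails: k = 7 gives 7k + 1 = 50, which is even, but 7 is odd, not even.

(←) This also fails: k = 6 is even, but 7k + 1 = 43 is odd, not even.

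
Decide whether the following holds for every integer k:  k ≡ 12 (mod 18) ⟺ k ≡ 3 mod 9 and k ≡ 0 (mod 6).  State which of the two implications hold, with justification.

(⟹) Suppose k ≡ 12 (mod 18); write k = 18j + 12. Since 9 ∣ 18, reducing mod 9 gives k ≡ 12 ≡ 3 (mod 9); since 6 ∣ 18, reducing mod 6 gives k ≡ 12 ≡ 0 (mod 6).

(⟸) Conversely, if k ≡ 3 (mod 9) and k ≡ 0 (mod 6), then by the Chinese remainder theorem k ≡ 12 (mod 18). This is exactly k ≡ 12 (mod 18).

Both directions hold.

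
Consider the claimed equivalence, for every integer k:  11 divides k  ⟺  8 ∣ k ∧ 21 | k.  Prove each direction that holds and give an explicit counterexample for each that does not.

Forward direction. This fails: take k = 11. Certainly 11 ∣ 11, but 8 ∤ 11.

Converse. This fails: take k = 168. Both 8 ∣ 168 and 21 ∣ 168, yet 168 is not a multiple of 11 (since 168 = 15·11 + 3), so 11 ∤ 168.

Both directions fail.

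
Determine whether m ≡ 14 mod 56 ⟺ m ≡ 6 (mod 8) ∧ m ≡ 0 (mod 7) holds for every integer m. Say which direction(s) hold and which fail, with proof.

Both implications hold.

(→) Suppose m ≡ 14 (mod 56); write m = 56j + 14. Since 8 ∣ 56, reducing mod 8 gives m ≡ 14 ≡ 6 (mod 8); since 7 ∣ 56, reducing mod 7 gives m ≡ 14 ≡ 0 (mod 7).

(←) Conversely, if m ≡ 6 (mod 8) and m ≡ 0 (mod 7), then by the Chinese remainder theorem m ≡ 14 (mod 56). This is exactly m ≡ 14 (mod 56).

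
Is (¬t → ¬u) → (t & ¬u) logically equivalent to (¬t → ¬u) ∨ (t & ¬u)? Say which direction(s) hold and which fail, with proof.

Neither implication holds.

Forward direction. This fails. Under t = F, u = T, the left side is true but the right side is false.

Converse. This fails. Under t = F, u = F, the left side is false but the right side is true.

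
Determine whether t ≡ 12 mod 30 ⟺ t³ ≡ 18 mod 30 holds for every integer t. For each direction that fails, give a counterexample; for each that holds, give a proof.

Both implications hold.

Forward direction. Suppose t ≡ 12 mod 30. Write t = 30j + 12. Then (30j + 12)³ = 27000j³ + 32400j² + 12960j + 1728 = 30(900j³ + 1080j² + 432j + 57) + 18, so t³ ≡ 18 (mod 30).

Converse. Suppose t³ ≡ 18 (mod 30). The only residue r in {0, …, 29} with r³ ≡ 18 (mod 30) is r = 12, so t ≡ 12 (mod 30).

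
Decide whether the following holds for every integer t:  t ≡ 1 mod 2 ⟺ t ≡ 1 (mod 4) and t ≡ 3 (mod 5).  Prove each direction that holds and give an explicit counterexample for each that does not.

[⇒] This fails: t = 1 gives 1 ≡ 1 (mod 2) but 1 ≡ 1 (mod 5), so the conjunction on the right does not hold.

[⇐] Conversely, if t ≡ 1 (mod 4) and t ≡ 3 (mod 5), then by the Chinese remainder theorem t ≡ 13 (mod 20). Since 13 ≡ 1 (mod 2) and 2 ∣ 20, we get t ≡ 1 (mod 2).

(⇒) fails; (⇐) holds.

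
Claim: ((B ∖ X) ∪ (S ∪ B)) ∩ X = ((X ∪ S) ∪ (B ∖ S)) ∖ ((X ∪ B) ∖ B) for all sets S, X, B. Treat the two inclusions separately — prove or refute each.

(⊆) This inclusion fails. Take S = {1}, X = {1}, B = ∅; then 1 ∈ ((B ∖ X) ∪ (S ∪ B)) ∩ X but 1 ∉ ((X ∪ S) ∪ (B ∖ S)) ∖ ((X ∪ B) ∖ B).

(⊇) This inclusion fails. Take S = {1}, X = ∅, B = ∅; then 1 ∈ ((X ∪ S) ∪ (B ∖ S)) ∖ ((X ∪ B) ∖ B) but 1 ∉ ((B ∖ X) ∪ (S ∪ B)) ∩ X.

(⊆) fails and (⊇) fails.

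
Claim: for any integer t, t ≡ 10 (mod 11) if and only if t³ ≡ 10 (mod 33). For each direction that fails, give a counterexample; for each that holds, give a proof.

Only the reverse direction holds.

(→) This fails: take t = 21. Then 21 ≡ 10 (mod 11), but 21³ = 9261 ≡ 21 (mod 33), not 10.

(←) Conversely, the residues r modulo 33 with r³ ≡ 10 (mod 33) are exactly {10}, and each is ≡ 10 (mod 11).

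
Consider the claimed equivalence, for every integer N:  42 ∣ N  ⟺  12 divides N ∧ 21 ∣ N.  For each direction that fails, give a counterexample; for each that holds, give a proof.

Only the converse holds.

(⟹) This fails: take N = 42. Certainly 42 ∣ 42, but 12 ∤ 42.

(⟸) Suppose 12 ∣ N and 21 ∣ N. Any common multiple of 12 and 21 is a multiple of their lcm; here lcm(12, 21) = 12·21/gcd(12, 21) = 252/3 = 84, so 84 ∣ N. Since 42 ∣ 84, it follows that 42 ∣ N.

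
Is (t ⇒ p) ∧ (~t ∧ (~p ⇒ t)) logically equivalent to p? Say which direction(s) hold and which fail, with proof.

(⟹) Assume the antecedent. If p is true, p reduces to true regardless of the other variables. If p is false, the antecedent cannot hold. Either way p holds.

(⟸) This fails. Under p = T, t = T, the left side is false but the right side is true.

Only the forward implication holds.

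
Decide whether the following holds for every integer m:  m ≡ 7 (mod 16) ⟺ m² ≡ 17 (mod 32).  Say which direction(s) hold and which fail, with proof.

Not equivalent: only (⇒) holds.

(→) Suppose m ≡ 7 (mod 16). Working modulo 32, m ∈ {7, 23}; for each such r, r² ≡ 17 (mod 32).

(←) This fails: take m = 9. Then 9² = 81 ≡ 17 (mod 32), yet 9 ≡ 9 (mod 16), not 7.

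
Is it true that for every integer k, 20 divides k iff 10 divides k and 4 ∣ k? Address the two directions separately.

Both implications hold.

(→) If 20 ∣ k, write k = 20q. Since 20 = 2·10, k = 10·(2q), so 10 ∣ k; and since 20 = 5·4, k = 4·(5q), so 4 ∣ k.

(←) Suppose 10 ∣ k and 4 ∣ k. Any common multiple of 10 and 4 is a multiple of their lcm; here lcm(10, 4) = 10·4/gcd(10, 4) = 40/2 = 20, so 20 ∣ k.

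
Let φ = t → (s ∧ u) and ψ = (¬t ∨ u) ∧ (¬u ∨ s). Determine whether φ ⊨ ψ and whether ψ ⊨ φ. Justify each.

The forward direction fails; the converse holds.

(⟹) This fails. Under t = F, u = T, s = F, the left side is true but the right side is false.

(⟸) Assume the antecedent. If t is true, the antecedent forces (t = T, u = T, s = T), and t → (s ∧ u) holds there. If t is false, t → (s ∧ u) reduces to true regardless of the other variables. Either way t → (s ∧ u) holds.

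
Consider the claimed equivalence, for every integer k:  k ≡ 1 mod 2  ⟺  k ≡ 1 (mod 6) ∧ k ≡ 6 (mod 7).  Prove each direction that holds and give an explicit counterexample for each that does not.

(⟸) If k ≡ 1 (mod 6) and k ≡ 6 (mod 7), then by the Chinese remainder theorem k ≡ 13 (mod 42). Since 13 ≡ 1 (mod 2) and 2 ∣ 42, we get k ≡ 1 (mod 2).

(⟹) This fails: k = 1 gives 1 ≡ 1 (mod 2) but 1 ≡ 1 (mod 7), so the conjunction on the right does not hold.

The forward direction fails; the converse holds.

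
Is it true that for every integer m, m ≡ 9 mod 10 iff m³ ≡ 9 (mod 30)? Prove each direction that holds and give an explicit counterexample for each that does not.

Only the reverse direction holds.

[⇒] This fails: take m = 19. Then 19 ≡ 9 (mod 10), but 19³ = 6859 ≡ 19 (mod 30), not 9.

[⇐] Conversely, the residues r modulo 30 with r³ ≡ 9 (mod 30) are exactly {9}, and each is ≡ 9 (mod 10).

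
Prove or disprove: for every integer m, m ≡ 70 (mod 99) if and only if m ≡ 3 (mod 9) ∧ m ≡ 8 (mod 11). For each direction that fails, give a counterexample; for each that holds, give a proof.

(⇒) fails and (⇐) fails.

Forward direction. This fails: m = 70 gives 70 ≡ 70 (mod 99) but 70 ≡ 7 (mod 9), so the conjunction on the right does not hold.

Converse. This fails: m = 30 satisfies both congruences on the right (30 ≡ 3 mod 9 and 30 ≡ 8 mod 11) yet 30 ≡ 30 (mod 99), not 70.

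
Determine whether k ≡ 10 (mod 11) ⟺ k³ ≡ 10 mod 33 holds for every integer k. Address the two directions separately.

The forward direction fails; the converse holds.

(→) This fails: take k = 21. Then 21 ≡ 10 (mod 11), but 21³ = 9261 ≡ 21 (mod 33), not 10.

(←) Conversely, the residues r modulo 33 with r³ ≡ 10 (mod 33) are exactly {10}, and each is ≡ 10 (mod 11).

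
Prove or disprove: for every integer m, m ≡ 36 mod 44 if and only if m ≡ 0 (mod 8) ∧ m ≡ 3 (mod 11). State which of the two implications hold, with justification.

Only the reverse direction holds.

(⇒) This fails: m = 36 gives 36 ≡ 36 (mod 44) but 36 ≡ 4 (mod 8), so the conjunction on the right does not hold.

(⇐) Conversely, if m ≡ 0 (mod 8) and m ≡ 3 (mod 11), then by the Chinese remainder theorem m ≡ 80 (mod 88). Since 80 ≡ 36 (mod 44) and 44 ∣ 88, we get m ≡ 36 (mod 44).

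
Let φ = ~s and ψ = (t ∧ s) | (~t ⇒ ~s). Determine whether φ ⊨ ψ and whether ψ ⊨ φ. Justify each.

(⇒) holds; (⇐) fails.

(⟹) Assume the antecedent. If s is true, the antecedent cannot hold. If s is false, (t ∧ s) | (~t ⇒ ~s) reduces to true regardless of the other variables. Either way (t ∧ s) | (~t ⇒ ~s) holds.

(⟸) This fails. Under s = T, t = T, the left side is false but the right side is true.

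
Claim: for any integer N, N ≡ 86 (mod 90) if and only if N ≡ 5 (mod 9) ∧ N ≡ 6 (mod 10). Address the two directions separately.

The biconditional holds.

Forward direction. Suppose N ≡ 86 (mod 90); write N = 90j + 86. Since 9 ∣ 90, reducing mod 9 gives N ≡ 86 ≡ 5 (mod 9); since 10 ∣ 90, reducing mod 10 gives N ≡ 86 ≡ 6 (mod 10).

Converse. If N ≡ 5 (mod 9) and N ≡ 6 (mod 10), then by the Chinese remainder theorem N ≡ 86 (mod 90). This is exactly N ≡ 86 (mod 90).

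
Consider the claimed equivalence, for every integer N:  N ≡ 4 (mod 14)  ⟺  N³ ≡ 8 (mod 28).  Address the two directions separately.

Not equivalent: only (⇒) holds.

Forward direction. Suppose N ≡ 4 (mod 14). Working modulo 28, N ∈ {4, 18}; for each such r, r³ ≡ 8 (mod 28).

Converse. This fails: take N = 2. Then 2³ = 8 ≡ 8 (mod 28), yet 2 ≡ 2 (mod 14), not 4.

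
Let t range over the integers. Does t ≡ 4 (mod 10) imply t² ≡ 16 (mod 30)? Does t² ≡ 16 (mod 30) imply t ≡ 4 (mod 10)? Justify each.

(⇒) This fails: take t = 24. Then 24 ≡ 4 (mod 10), but 24² = 576 ≡ 6 (mod 30), not 16.

(⇐) This fails: take t = 16. Then 16² = 256 ≡ 16 (mod 30), yet 16 ≡ 6 (mod 10), not 4.

(⇒) fails and (⇐) fails.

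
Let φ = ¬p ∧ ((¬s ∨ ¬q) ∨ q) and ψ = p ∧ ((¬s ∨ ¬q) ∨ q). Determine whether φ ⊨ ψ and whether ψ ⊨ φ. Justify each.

(⇒) This fails. Under s = F, q = F, p = F, the left side is true but the right side is false.

(⇐) This fails. Under s = F, q = F, p = T, the left side is false but the right side is true.

(⇒) fails and (⇐) fails.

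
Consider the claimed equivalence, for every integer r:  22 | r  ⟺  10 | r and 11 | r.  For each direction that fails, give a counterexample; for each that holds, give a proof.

(⟹) This fails: take r = 22. Certainly 22 ∣ 22, but 10 ∤ 22.

(⟸) Suppose 10 ∣ r and 11 ∣ r. Any common multiple of 10 and 11 is a multiple of their lcm; here gcd(10, 11) = 1, so lcm(10, 11) = 10·11 = 110, so 110 ∣ r. Since 22 ∣ 110, it follows that 22 ∣ r.

Not equivalent: only (⇐) holds.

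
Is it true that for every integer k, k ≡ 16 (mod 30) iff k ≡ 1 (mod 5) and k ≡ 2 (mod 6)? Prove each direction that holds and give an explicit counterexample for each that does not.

(⇒) fails and (⇐) fails.

(→) This fails: k = 16 gives 16 ≡ 16 (mod 30) but 16 ≡ 4 (mod 6), so the conjunction on the right does not hold.

(←) This fails: k = 26 satisfies both congruences on the right (26 ≡ 1 mod 5 and 26 ≡ 2 mod 6) yet 26 ≡ 26 (mod 30), not 16.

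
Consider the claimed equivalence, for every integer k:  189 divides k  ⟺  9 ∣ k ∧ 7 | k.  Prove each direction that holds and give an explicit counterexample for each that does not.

[⇒] If 189 ∣ k, write k = 189q. Since 189 = 21·9, k = 9·(21q), so 9 ∣ k; and since 189 = 27·7, k = 7·(27q), so 7 ∣ k.

[⇐] This fails: take k = 63. Both 9 ∣ 63 and 7 ∣ 63, yet 63 is not a multiple of 189 (since 63 = 0·189 + 63), so 189 ∤ 63.

Not equivalent: only (⇒) holds.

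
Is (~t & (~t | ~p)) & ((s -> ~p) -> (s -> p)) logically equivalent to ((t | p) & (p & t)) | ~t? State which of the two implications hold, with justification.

Not equivalent: only (⇒) holds.

(⇐) This fails. Under s = T, t = F, p = F, the left side is false but the right side is true.

(⇒) Assume the antecedent. If s is true, the antecedent forces (s = T, t = F, p = T), and ((t | p) & (p & t)) | ~t holds there. If s is false, the antecedent forces (s = F, t = F, p = F) or (s = F, t = F, p = T), and ((t | p) & (p & t)) | ~t holds there. Either way ((t | p) & (p & t)) | ~t holds.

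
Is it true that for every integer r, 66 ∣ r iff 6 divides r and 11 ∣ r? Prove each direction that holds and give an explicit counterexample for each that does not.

Forward direction. If 66 ∣ r, write r = 66q. Since 66 = 11·6, r = 6·(11q), so 6 ∣ r; and since 66 = 6·11, r = 11·(6q), so 11 ∣ r.

Converse. Suppose 6 ∣ r and 11 ∣ r. Any common multiple of 6 and 11 is a multiple of their lcm; here gcd(6, 11) = 1, so lcm(6, 11) = 6·11 = 66, so 66 ∣ r.

Both directions hold; the statement is true.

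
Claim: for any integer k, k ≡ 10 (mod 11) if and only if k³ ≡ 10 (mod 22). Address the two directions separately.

(⇐) The residues r modulo 22 with r³ ≡ 10 (mod 22) are exactly {10}, and each is ≡ 10 (mod 11).

(⇒) This fails: take k = 21. Then 21 ≡ 10 (mod 11), but 21³ = 9261 ≡ 21 (mod 22), not 10.

Only the reverse direction holds.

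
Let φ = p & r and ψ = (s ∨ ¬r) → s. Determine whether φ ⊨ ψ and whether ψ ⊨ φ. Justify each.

(⇒) holds; (⇐) fails.

(⇒) Assume the antecedent. If p is true, the antecedent forces (p = T, r = T, s = F) or (p = T, r = T, s = T), and (s ∨ ¬r) → s holds there. If p is false, the antecedent cannot hold. Either way (s ∨ ¬r) → s holds.

(⇐) This fails. Under p = F, r = T, s = F, the left side is false but the right side is true.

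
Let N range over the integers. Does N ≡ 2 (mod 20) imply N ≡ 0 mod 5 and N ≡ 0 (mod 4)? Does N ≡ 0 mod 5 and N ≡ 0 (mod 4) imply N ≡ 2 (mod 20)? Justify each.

Neither direction holds.

[⇒] This fails: N = 2 gives 2 ≡ 2 (mod 20) but 2 ≡ 2 (mod 5), so the conjunction on the right does not hold.

[⇐] This fails: N = 0 satisfies both congruences on the right (0 ≡ 0 mod 5 and 0 ≡ 0 mod 4) yet 0 ≡ 0 (mod 20), not 2.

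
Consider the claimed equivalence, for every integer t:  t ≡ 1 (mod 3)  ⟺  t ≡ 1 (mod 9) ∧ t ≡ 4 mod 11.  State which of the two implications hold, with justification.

Only the reverse direction holds.

Forward direction. This fails: t = 1 gives 1 ≡ 1 (mod 3) but 1 ≡ 1 (mod 11), so the conjunction on the right does not hold.

Converse. If t ≡ 1 (mod 9) and t ≡ 4 (mod 11), then by the Chinese remainder theorem t ≡ 37 (mod 99). Since 37 ≡ 1 (mod 3) and 3 ∣ 99, we get t ≡ 1 (mod 3).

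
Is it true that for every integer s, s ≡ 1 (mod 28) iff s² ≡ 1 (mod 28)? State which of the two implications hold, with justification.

[⇐] This fails: take s = 13. Then 13² = 169 ≡ 1 (mod 28), yet 13 ≡ 13 (mod 28), not 1.

[⇒] Suppose s ≡ 1 (mod 28). Write s = 28j + 1. Then (28j + 1)² = 784j² + 56j + 1 = 28(28j² + 2j) + 1, so s² ≡ 1 (mod 28).

Not equivalent: only (⇒) holds.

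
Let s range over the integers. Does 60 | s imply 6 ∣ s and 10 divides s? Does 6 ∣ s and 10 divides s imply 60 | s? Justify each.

(⟹) If 60 ∣ s, write s = 60q. Since 60 = 10·6, s = 6·(10q), so 6 ∣ s; and since 60 = 6·10, s = 10·(6q), so 10 ∣ s.

(⟸) This fails: take s = 30. Both 6 ∣ 30 and 10 ∣ 30, yet 30 is not a multiple of 60 (since 30 = 0·60 + 30), so 60 ∤ 30.

The forward direction holds; the converse fails.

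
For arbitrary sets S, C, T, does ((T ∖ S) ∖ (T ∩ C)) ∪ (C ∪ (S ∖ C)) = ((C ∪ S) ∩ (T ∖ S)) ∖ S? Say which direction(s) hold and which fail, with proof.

Reverse inclusion. Let x ∈ ((C ∪ S) ∩ (T ∖ S)) ∖ S. Then x ∈ C ∩ T and x ∉ S, from which x ∈ ((T ∖ S) ∖ (T ∩ C)) ∪ (C ∪ (S ∖ C)).

Forward inclusion. This inclusion fails. Take S = {1}, C = ∅, T = ∅; then 1 ∈ ((T ∖ S) ∖ (T ∩ C)) ∪ (C ∪ (S ∖ C)) but 1 ∉ ((C ∪ S) ∩ (T ∖ S)) ∖ S.

Only the reverse inclusion holds.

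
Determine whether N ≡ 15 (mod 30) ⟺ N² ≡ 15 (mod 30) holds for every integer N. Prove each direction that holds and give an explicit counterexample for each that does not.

Forward direction. Suppose N ≡ 15 (mod 30). Write N = 30j + 15. Then (30j + 15)² = 900j² + 900j + 225 = 30(30j² + 30j + 7) + 15, so N² ≡ 15 (mod 30).

Converse. Suppose N² ≡ 15 (mod 30). The only residue r in {0, …, 29} with r² ≡ 15 (mod 30) is r = 15, so N ≡ 15 (mod 30).

Both implications hold.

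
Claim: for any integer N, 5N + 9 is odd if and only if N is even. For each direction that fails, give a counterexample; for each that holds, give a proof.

Both directions hold; the statement is true.

(←) Suppose N is even; write N = 2j. Then 5N + 9 = 5·(2j) + 9 = 2·5j + 9, which is odd.

(→) Suppose 5N + 9 is odd. Since 5 is odd, 5N and N have the same parity, so 5N + 9 ≡ N + 9 (mod 2). As 9 is odd, 5N + 9 is odd exactly when N is even. Thus N is even.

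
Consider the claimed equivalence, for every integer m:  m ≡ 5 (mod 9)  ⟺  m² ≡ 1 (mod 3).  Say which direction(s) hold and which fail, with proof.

(⇒) Suppose m ≡ 5 (mod 9). Then m² ≡ 5² = 25 (mod 9), and since 3 ∣ 9, also m² ≡ 1 (mod 3).

(⇐) This fails: take m = 1. Then 1² = 1 ≡ 1 (mod 3), yet 1 ≡ 1 (mod 9), not 5.

Only the forward implication holds.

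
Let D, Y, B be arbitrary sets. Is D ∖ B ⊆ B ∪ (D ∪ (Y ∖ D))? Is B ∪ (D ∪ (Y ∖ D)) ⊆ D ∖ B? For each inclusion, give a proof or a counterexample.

The sets are not equal: only the forward inclusion holds.

Forward inclusion. Let x ∈ D ∖ B. Then either x ∈ D and x ∉ Y, B; or x ∈ D ∩ Y and x ∉ B. In each case x ∈ B ∪ (D ∪ (Y ∖ D)), so D ∖ B ⊆ B ∪ (D ∪ (Y ∖ D)).

Reverse inclusion. This inclusion fails. Take D = ∅, Y = {1}, B = ∅; then 1 ∈ B ∪ (D ∪ (Y ∖ D)) but 1 ∉ D ∖ B.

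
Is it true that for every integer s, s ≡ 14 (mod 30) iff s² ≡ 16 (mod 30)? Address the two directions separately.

Not equivalent: only (⇒) holds.

(⇒) Suppose s ≡ 14 (mod 30). Write s = 30j + 14. Then (30j + 14)² = 900j² + 840j + 196 = 30(30j² + 28j + 6) + 16, so s² ≡ 16 (mod 30).

(⇐) This fails: take s = 4. Then 4² = 16 ≡ 16 (mod 30), yet 4 ≡ 4 (mod 30), not 14.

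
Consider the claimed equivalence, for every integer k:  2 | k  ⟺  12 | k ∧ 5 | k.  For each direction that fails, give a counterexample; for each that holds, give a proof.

(⟹) This fails: take k = 2. Certainly 2 ∣ 2, but 12 ∤ 2.

(⟸) Suppose 12 ∣ k and 5 ∣ k. Any common multiple of 12 and 5 is a multiple of their lcm; here gcd(12, 5) = 1, so lcm(12, 5) = 12·5 = 60, so 60 ∣ k. Since 2 ∣ 60, it follows that 2 ∣ k.

The forward direction fails; the converse holds.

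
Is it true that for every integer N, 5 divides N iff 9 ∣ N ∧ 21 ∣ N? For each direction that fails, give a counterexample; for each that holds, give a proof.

Neither direction holds.

(⇒) This fails: take N = 5. Certainly 5 ∣ 5, but 9 ∤ 5.

(⇐) This fails: take N = 63. Both 9 ∣ 63 and 21 ∣ 63, yet 63 is not a multiple of 5 (since 63 = 12·5 + 3), so 5 ∤ 63.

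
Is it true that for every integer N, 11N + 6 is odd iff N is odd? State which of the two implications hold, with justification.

(⇒) Suppose 11N + 6 is odd. Since 11 is odd, 11N and N have the same parity, so 11N + 6 ≡ N + 6 (mod 2). As 6 is even, 11N + 6 is odd exactly when N is odd. Thus N is odd.

(⇐) Conversely, suppose N is odd; write N = 2j + 1. Then 11N + 6 = 11·(2j + 1) + 6 = 2·11j + 17, which is odd.

The biconditional holds.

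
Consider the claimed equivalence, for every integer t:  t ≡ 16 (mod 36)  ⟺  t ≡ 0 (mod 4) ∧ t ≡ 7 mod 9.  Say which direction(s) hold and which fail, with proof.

(⟹) Suppose t ≡ 16 (mod 36); write t = 36j + 16. Since 4 ∣ 36, reducing mod 4 gives t ≡ 16 ≡ 0 (mod 4); since 9 ∣ 36, reducing mod 9 gives t ≡ 16 ≡ 7 (mod 9).

(⟸) Conversely, if t ≡ 0 (mod 4) and t ≡ 7 (mod 9), then by the Chinese remainder theorem t ≡ 16 (mod 36). This is exactly t ≡ 16 (mod 36).

Equivalent; both directions hold.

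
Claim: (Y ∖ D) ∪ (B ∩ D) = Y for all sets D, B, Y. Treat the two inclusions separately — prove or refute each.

(⟹) This inclusion fails. Take D = {1}, B = {1}, Y = ∅; then 1 ∈ (Y ∖ D) ∪ (B ∩ D) but 1 ∉ Y.

(⟸) This inclusion fails. Take D = {1}, B = ∅, Y = {1}; then 1 ∈ Y but 1 ∉ (Y ∖ D) ∪ (B ∩ D).

(⊆) fails and (⊇) fails.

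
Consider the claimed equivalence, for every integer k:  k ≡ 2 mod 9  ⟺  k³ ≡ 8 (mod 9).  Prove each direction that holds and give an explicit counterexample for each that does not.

Forward direction. Suppose k ≡ 2 mod 9. Write k = 9j + 2. Then (9j + 2)³ = 729j³ + 486j² + 108j + 8 = 9(81j³ + 54j² + 12j) + 8, so k³ ≡ 8 (mod 9).

Converse. This fails: take k = 5. Then 5³ = 125 ≡ 8 (mod 9), yet 5 ≡ 5 (mod 9), not 2.

The forward direction holds; the converse fails.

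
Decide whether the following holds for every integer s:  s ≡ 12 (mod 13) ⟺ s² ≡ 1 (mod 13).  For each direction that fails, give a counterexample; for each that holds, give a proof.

(⟹) Suppose s ≡ 12 (mod 13). Write s = 13j + 12. Then (13j + 12)² = 169j² + 312j + 144 = 13(13j² + 24j + 11) + 1, so s² ≡ 1 (mod 13).

(⟸) This fails: take s = 1. Then 1² = 1 ≡ 1 (mod 13), yet 1 ≡ 1 (mod 13), not 12.

The forward direction holds; the converse fails.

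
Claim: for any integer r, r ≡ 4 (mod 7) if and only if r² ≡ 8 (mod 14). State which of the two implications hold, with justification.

(⇒) fails and (⇐) fails.

(→) This fails: take r = 4. Then 4 ≡ 4 (mod 7), but 4² = 16 ≡ 2 (mod 14), not 8.

(←) This fails: take r = 6. Then 6² = 36 ≡ 8 (mod 14), yet 6 ≡ 6 (mod 7), not 4.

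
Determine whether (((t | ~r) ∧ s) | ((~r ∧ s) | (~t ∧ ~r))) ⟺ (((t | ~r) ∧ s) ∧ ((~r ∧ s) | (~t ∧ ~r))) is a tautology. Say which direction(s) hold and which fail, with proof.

Only the reverse direction holds.

[⇐] Assume the antecedent. If r is true, the antecedent cannot hold. If r is false, the antecedent forces (r = F, t = F, s = T) or (r = F, t = T, s = T), and the consequent holds there. Either way the consequent holds.

[⇒] This fails. Under r = F, t = F, s = F, the left side is true but the right side is false.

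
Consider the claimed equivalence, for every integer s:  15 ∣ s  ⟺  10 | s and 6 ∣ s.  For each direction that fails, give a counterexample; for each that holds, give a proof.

Forward direction. This fails: take s = 15. Certainly 15 ∣ 15, but 10 ∤ 15.

Converse. Suppose 10 ∣ s and 6 ∣ s. Any common multiple of 10 and 6 is a multiple of their lcm; here lcm(10, 6) = 10·6/gcd(10, 6) = 60/2 = 30, so 30 ∣ s. Since 15 ∣ 30, it follows that 15 ∣ s.

(⇒) fails; (⇐) holds.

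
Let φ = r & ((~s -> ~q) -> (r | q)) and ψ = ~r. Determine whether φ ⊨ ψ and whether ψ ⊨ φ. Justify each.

Neither implication holds.

(⇒) This fails. Under q = F, r = T, s = F, the left side is true but the right side is false.

(⇐) This fails. Under q = F, r = F, s = F, the left side is false but the right side is true.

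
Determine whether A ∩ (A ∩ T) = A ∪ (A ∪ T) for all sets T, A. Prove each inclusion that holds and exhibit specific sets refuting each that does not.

(⊆) holds; (⊇) fails.

(⊆) Let x ∈ A ∩ (A ∩ T). Then x ∈ T ∩ A, from which x ∈ A ∪ (A ∪ T).

(⊇) This inclusion fails. Take T = {1}, A = ∅; then 1 ∈ A ∪ (A ∪ T) but 1 ∉ A ∩ (A ∩ T).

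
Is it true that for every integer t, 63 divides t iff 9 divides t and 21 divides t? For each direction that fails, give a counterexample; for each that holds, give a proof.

(⇒) If 63 ∣ t, write t = 63q. Since 63 = 7·9, t = 9·(7q), so 9 ∣ t; and since 63 = 3·21, t = 21·(3q), so 21 ∣ t.

(⇐) Suppose 9 ∣ t and 21 ∣ t. Any common multiple of 9 and 21 is a multiple of their lcm; here lcm(9, 21) = 9·21/gcd(9, 21) = 189/3 = 63, so 63 ∣ t.

Both directions hold; the statement is true.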